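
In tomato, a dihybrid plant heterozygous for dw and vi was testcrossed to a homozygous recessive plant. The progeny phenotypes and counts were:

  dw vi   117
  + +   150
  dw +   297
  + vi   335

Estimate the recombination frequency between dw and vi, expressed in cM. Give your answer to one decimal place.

The two most frequent classes, + vi (335) and dw + (297), are the parental types, so the F1 was + vi / dw +.
The recombinant classes are + + and dw vi: 150 + 117 = 267.
Recombination frequency = 267/899 = 0.2970 ≈ 29.7%, i.e. 29.7 cM.

29.7 cM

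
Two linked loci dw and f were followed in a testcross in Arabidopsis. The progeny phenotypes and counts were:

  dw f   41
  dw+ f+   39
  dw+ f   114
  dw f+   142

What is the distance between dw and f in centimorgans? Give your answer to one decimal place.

23.8 centimorgans

The two most frequent classes, dw+ f (114) and dw f+ (142), are the parental types, so the F1 was dw+ f / dw f+.
The recombinant classes are dw+ f+ and dw f: 39 + 41 = 80.
Recombination frequency = 80/336 = 0.2381 ≈ 23.8%, i.e. 23.8 centimorgans.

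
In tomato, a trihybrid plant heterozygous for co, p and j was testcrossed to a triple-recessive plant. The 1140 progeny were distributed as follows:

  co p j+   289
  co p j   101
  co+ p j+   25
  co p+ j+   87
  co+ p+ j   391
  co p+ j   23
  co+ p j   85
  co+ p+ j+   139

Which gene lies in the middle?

co

The two most frequent reciprocal classes, co p j+ and co+ p+ j, are the parental types, so the F1 was co p j+ / co+ p+ j.
The two rarest classes, co+ p j+ and co p+ j, are the double crossovers. Comparing them with the parentals, only the co allele has switched, so co is the middle locus and the order is j – co – p.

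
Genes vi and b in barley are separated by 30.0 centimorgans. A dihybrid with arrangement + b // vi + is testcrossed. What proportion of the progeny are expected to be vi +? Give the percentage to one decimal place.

35.0%

A map distance of 30.0 centimorgans corresponds to a recombination frequency of 0.300.
The F1 is + b / vi +, so vi + is a parental gamete class with expected frequency (1 − r)/2 = 0.700/2 = 0.3500.
That is 0.3500 = 35.0% of the progeny.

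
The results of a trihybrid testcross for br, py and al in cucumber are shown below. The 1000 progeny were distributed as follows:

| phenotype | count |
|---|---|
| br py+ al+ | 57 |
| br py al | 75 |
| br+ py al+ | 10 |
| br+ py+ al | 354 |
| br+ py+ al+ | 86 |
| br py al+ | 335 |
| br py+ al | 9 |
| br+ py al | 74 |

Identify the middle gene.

The two most frequent reciprocal classes, br+ py+ al and br py al+, are the parental types, so the F1 was br+ py+ al / br py al+.
The two rarest classes, br py+ al and br+ py al+, are the double crossovers. Comparing them with the parentals, only the br allele has switched, so br is the middle locus and the order is py – br – al.

br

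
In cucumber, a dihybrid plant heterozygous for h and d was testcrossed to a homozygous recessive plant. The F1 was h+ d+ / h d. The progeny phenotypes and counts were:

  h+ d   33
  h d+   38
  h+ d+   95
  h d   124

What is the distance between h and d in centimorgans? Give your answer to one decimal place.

24.5 centimorgans

The recombinant classes are h+ d and h d+: 33 + 38 = 71.
Recombination frequency = 71/290 = 0.2448 ≈ 24.5%, i.e. 24.5 centimorgans.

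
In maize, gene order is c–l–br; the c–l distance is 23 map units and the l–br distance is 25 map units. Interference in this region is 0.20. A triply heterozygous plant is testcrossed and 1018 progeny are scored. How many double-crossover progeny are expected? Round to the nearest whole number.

Map distances give recombination frequencies of 0.230 and 0.250 for the two intervals.
With interference 0.20 (so coincidence = 0.80), expected double-crossover frequency = 0.230 × 0.250 × 0.80 = 0.04600.
Expected number = 0.04600 × 1018 = 46.83 ≈ 47.

47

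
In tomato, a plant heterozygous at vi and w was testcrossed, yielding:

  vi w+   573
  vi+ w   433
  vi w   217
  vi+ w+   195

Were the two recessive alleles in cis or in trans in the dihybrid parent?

The two most frequent classes are vi+ w (433) and vi w+ (573); these are the parental (non-recombinant) types.
So the F1 carried vi+ w on one chromosome and vi w+ on the other — the recessive alleles are on opposite chromosomes (trans / repulsion).

trans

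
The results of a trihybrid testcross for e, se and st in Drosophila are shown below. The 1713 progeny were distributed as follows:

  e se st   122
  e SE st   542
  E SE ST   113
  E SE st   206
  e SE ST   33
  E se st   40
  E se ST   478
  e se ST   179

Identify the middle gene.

st

The two most frequent reciprocal classes, E se ST and e SE st, are the parental types, so the F1 was E se ST / e SE st.
The two rarest classes, E se st and e SE ST, are the double crossovers. Comparing them with the parentals, only the st allele has switched, so st is the middle locus and the order is e – st – se.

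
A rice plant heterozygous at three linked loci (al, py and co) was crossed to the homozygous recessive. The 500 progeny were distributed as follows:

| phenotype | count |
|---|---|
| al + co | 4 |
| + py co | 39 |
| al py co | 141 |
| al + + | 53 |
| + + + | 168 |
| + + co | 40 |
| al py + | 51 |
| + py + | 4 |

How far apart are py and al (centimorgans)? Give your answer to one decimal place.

20.0 centimorgans

The two most frequent reciprocal classes, al py co and + + +, are the parental types, so the F1 was al py co / + + +.
The two rarest classes, al + co and + py +, are the double crossovers. Comparing them with the parentals, only the py allele has switched, so py is the middle locus and the order is co – py – al.
Crossovers in the py–al interval produce the single-crossover classes + py co and al + + (39 + 53 = 92) plus the double crossovers (8).
RF(py–al) = (92 + 8) / 500 = 100/500 = 0.2000 → 20.0 centimorgans.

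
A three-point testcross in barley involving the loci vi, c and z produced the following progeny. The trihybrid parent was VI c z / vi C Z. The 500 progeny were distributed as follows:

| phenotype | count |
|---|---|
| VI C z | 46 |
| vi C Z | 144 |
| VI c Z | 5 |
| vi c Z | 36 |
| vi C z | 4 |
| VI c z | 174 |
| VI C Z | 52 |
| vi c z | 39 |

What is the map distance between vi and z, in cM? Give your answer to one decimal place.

20.0 cM

The two rarest classes, VI c Z and vi C z, are the double crossovers. Comparing them with the parentals, only the z allele has switched, so z is the middle locus and the order is c – z – vi.
Crossovers in the z–vi interval produce the single-crossover classes vi c z and VI C Z (39 + 52 = 91) plus the double crossovers (9).
RF(z–vi) = (91 + 9) / 500 = 100/500 = 0.2000 → 20.0 cM.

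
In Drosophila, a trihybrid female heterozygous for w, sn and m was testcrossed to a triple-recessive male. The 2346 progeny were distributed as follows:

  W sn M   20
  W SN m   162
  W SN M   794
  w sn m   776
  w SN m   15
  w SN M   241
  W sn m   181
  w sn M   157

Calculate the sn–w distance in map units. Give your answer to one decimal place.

The two most frequent reciprocal classes, W SN M and w sn m, are the parental types, so the F1 was W SN M / w sn m.
The two rarest classes, W sn M and w SN m, are the double crossovers. Comparing them with the parentals, only the sn allele has switched, so sn is the middle locus and the order is w – sn – m.
Crossovers in the w–sn interval produce the single-crossover classes w SN M and W sn m (241 + 181 = 422) plus the double crossovers (35).
RF(w–sn) = (422 + 35) / 2346 = 457/2346 = 0.1948 → 19.5 map units.

19.5 map units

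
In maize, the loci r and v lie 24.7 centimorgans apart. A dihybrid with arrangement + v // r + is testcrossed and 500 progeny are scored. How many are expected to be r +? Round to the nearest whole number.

188

A map distance of 24.7 centimorgans corresponds to a recombination frequency of 0.247.
The F1 is + v / r +, so r + is a parental gamete class with expected frequency (1 − r)/2 = 0.753/2 = 0.3765.
Expected number = 0.3765 × 500 = 188.25 ≈ 188.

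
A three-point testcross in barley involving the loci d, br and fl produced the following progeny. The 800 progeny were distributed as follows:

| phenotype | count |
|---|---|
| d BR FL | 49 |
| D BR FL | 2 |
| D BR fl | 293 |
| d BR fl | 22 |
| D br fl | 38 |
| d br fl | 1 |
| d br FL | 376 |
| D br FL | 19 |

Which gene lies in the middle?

fl

The two most frequent reciprocal classes, D BR fl and d br FL, are the parental types, so the F1 was D BR fl / d br FL.
The two rarest classes, D BR FL and d br fl, are the double crossovers. Comparing them with the parentals, only the fl allele has switched, so fl is the middle locus and the order is d – fl – br.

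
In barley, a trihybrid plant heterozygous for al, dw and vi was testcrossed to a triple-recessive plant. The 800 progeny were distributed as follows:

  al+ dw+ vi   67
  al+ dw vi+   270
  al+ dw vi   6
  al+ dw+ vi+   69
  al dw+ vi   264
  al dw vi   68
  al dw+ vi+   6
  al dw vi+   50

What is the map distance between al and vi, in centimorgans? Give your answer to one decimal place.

16.1 centimorgans

The two most frequent reciprocal classes, al dw+ vi and al+ dw vi+, are the parental types, so the F1 was al dw+ vi / al+ dw vi+.
The two rarest classes, al dw+ vi+ and al+ dw vi, are the double crossovers. Comparing them with the parentals, only the vi allele has switched, so vi is the middle locus and the order is al – vi – dw.
Crossovers in the al–vi interval produce the single-crossover classes al+ dw+ vi and al dw vi+ (67 + 50 = 117) plus the double crossovers (12).
RF(al–vi) = (117 + 12) / 800 = 129/800 = 0.1613 → 16.1 centimorgans.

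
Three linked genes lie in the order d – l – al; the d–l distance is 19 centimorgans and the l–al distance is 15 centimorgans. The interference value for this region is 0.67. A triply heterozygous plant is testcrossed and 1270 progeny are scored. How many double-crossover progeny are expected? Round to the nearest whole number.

12

Map distances give recombination frequencies of 0.190 and 0.150 for the two intervals.
With interference 0.67 (so coincidence = 0.33), expected double-crossover frequency = 0.190 × 0.150 × 0.33 = 0.00940.
Expected number = 0.00940 × 1270 = 11.94 ≈ 12.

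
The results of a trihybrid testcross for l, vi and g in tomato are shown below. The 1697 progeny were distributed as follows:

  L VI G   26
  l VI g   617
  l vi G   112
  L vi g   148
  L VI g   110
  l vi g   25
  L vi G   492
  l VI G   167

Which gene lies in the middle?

The two most frequent reciprocal classes, L vi G and l VI g, are the parental types, so the F1 was L vi G / l VI g.
The two rarest classes, L VI G and l vi g, are the double crossovers. Comparing them with the parentals, only the vi allele has switched, so vi is the middle locus and the order is g – vi – l.

vi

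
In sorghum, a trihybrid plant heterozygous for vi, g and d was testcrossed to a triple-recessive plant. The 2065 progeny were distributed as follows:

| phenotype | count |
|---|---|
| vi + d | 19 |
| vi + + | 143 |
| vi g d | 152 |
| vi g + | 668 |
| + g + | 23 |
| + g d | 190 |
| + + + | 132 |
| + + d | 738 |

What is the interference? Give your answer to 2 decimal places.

The two most frequent reciprocal classes, + + d and vi g +, are the parental types, so the F1 was + + d / vi g +.
The two rarest classes, vi + d and + g +, are the double crossovers. Comparing them with the parentals, only the vi allele has switched, so vi is the middle locus and the order is d – vi – g.
d–vi: (284 + 42)/2065 = 0.1579; vi–g: (333 + 42)/2065 = 0.1816.
Expected DCO frequency = 0.1579 × 0.1816 ≈ 0.02867; observed = 42/2065 ≈ 0.02034.
Coefficient of coincidence = 0.02034/0.02867 ≈ 0.71; interference = 1 − 0.71 = 0.29.

0.29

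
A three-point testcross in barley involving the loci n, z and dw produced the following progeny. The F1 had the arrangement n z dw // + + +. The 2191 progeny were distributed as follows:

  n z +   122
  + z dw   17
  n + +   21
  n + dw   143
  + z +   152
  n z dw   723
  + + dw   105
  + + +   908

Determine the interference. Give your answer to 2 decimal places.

The two rarest classes, + z dw and n + +, are the double crossovers. Comparing them with the parentals, only the n allele has switched, so n is the middle locus and the order is dw – n – z.
dw–n: (227 + 38)/2191 = 0.1209; n–z: (295 + 38)/2191 = 0.1520.
Expected DCO frequency = 0.1209 × 0.1520 ≈ 0.01838; observed = 38/2191 ≈ 0.01734.
Coefficient of coincidence = 0.01734/0.01838 ≈ 0.94; interference = 1 − 0.94 = 0.06.

0.06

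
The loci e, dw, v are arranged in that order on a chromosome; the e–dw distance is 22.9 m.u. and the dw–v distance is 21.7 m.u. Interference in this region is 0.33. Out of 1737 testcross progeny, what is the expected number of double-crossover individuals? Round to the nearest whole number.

Map distances give recombination frequencies of 0.229 and 0.217 for the two intervals.
With interference 0.33 (so coincidence = 0.67), expected double-crossover frequency = 0.229 × 0.217 × 0.67 = 0.03329.
Expected number = 0.03329 × 1737 = 57.83 ≈ 58.

58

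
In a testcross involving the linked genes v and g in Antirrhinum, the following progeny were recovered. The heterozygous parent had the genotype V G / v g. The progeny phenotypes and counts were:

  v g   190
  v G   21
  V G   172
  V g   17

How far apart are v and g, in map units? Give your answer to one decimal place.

The recombinant classes are V g and v G: 17 + 21 = 38.
Recombination frequency = 38/400 = 0.0950 ≈ 9.5%, i.e. 9.5 map units.

9.5 map units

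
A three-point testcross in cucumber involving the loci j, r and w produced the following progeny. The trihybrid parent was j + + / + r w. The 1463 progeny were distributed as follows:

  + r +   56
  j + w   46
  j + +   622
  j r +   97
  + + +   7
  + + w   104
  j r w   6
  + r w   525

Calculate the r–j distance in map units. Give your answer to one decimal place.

The two rarest classes, + + + and j r w, are the double crossovers. Comparing them with the parentals, only the j allele has switched, so j is the middle locus and the order is w – j – r.
Crossovers in the j–r interval produce the single-crossover classes j r + and + + w (97 + 104 = 201) plus the double crossovers (13).
RF(j–r) = (201 + 13) / 1463 = 214/1463 = 0.1463 → 14.6 map units.

14.6 map units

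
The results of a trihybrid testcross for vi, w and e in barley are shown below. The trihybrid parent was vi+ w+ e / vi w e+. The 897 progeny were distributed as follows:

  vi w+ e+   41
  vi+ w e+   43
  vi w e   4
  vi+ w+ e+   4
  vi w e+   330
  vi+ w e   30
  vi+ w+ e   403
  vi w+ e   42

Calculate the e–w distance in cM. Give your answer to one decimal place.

8.8 cM

The two rarest classes, vi+ w+ e+ and vi w e, are the double crossovers. Comparing them with the parentals, only the e allele has switched, so e is the middle locus and the order is vi – e – w.
Crossovers in the e–w interval produce the single-crossover classes vi+ w e and vi w+ e+ (30 + 41 = 71) plus the double crossovers (8).
RF(e–w) = (71 + 8) / 897 = 79/897 = 0.0881 → 8.8 cM.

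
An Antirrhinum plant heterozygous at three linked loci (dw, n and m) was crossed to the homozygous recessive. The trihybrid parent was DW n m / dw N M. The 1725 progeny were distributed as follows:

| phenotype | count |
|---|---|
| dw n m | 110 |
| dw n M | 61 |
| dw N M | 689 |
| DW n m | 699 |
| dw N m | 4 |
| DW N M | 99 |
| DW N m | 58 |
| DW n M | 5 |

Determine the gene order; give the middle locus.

The two rarest classes, DW n M and dw N m, are the double crossovers. Comparing them with the parentals, only the m allele has switched, so m is the middle locus and the order is dw – m – n.

m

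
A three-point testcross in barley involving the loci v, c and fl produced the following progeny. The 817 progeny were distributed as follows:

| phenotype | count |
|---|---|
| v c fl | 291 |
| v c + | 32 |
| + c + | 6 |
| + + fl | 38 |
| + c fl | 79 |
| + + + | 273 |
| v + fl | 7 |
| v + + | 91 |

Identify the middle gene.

The two most frequent reciprocal classes, + + + and v c fl, are the parental types, so the F1 was + + + / v c fl.
The two rarest classes, + c + and v + fl, are the double crossovers. Comparing them with the parentals, only the c allele has switched, so c is the middle locus and the order is v – c – fl.

c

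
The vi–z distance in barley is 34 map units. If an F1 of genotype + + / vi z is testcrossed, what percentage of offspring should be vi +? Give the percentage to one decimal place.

A map distance of 34 map units corresponds to a recombination frequency of 0.340.
The F1 is + + / vi z, so vi + is a recombinant gamete class with expected frequency r/2 = 0.340/2 = 0.1700.
That is 0.1700 = 17.0% of the progeny.

17.0%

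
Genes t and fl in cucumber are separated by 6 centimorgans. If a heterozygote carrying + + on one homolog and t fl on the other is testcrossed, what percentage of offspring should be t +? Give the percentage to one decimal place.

3.0%

A map distance of 6 centimorgans corresponds to a recombination frequency of 0.060.
The F1 is + + / t fl, so t + is a recombinant gamete class with expected frequency r/2 = 0.060/2 = 0.0300.
That is 0.0300 = 3.0% of the progeny.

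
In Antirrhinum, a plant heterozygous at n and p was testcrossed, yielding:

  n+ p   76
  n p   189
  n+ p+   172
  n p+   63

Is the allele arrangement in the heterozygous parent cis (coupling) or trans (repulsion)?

cis

The two most frequent classes are n+ p+ (172) and n p (189); these are the parental (non-recombinant) types.
So the F1 carried n+ p+ on one chromosome and n p on the other — the recessive alleles are on the same chromosome (cis / coupling).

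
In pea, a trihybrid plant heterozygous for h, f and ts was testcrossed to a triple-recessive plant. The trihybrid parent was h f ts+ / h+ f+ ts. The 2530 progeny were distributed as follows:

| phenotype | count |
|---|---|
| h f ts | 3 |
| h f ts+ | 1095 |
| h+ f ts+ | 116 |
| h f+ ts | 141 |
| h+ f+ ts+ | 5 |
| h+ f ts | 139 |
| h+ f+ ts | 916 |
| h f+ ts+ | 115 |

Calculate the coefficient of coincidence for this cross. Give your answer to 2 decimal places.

The two rarest classes, h f ts and h+ f+ ts+, are the double crossovers. Comparing them with the parentals, only the ts allele has switched, so ts is the middle locus and the order is f – ts – h.
f–ts: (254 + 8)/2530 = 0.1036; ts–h: (257 + 8)/2530 = 0.1047.
Expected DCO frequency = 0.1036 × 0.1047 ≈ 0.01085; observed = 8/2530 ≈ 0.00316.
Coefficient of coincidence = 0.00316/0.01085 ≈ 0.29.

0.29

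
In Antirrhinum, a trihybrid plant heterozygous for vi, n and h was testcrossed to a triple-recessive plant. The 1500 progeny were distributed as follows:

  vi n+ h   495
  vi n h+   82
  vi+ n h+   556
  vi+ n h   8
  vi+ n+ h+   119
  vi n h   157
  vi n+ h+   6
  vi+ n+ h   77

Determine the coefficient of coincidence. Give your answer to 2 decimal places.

0.42

The two most frequent reciprocal classes, vi+ n h+ and vi n+ h, are the parental types, so the F1 was vi+ n h+ / vi n+ h.
The two rarest classes, vi+ n h and vi n+ h+, are the double crossovers. Comparing them with the parentals, only the h allele has switched, so h is the middle locus and the order is vi – h – n.
vi–h: (159 + 14)/1500 = 0.1153; h–n: (276 + 14)/1500 = 0.1933.
Expected DCO frequency = 0.1153 × 0.1933 ≈ 0.02229; observed = 14/1500 ≈ 0.00933.
Coefficient of coincidence = 0.00933/0.02229 ≈ 0.42.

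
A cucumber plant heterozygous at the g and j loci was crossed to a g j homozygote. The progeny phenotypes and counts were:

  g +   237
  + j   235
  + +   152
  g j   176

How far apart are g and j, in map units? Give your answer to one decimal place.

The two most frequent classes, + j (235) and g + (237), are the parental types, so the F1 was + j / g +.
The recombinant classes are + + and g j: 152 + 176 = 328.
Recombination frequency = 328/800 = 0.4100 ≈ 41.0%, i.e. 41.0 map units.

41.0 map units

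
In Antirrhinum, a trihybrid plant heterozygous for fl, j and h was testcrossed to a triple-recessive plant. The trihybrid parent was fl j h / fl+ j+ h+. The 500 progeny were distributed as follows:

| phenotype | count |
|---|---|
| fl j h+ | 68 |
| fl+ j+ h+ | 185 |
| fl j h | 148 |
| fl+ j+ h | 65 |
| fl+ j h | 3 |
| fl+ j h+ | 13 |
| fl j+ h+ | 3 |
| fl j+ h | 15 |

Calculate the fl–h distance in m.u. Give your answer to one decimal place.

The two rarest classes, fl+ j h and fl j+ h+, are the double crossovers. Comparing them with the parentals, only the fl allele has switched, so fl is the middle locus and the order is j – fl – h.
Crossovers in the fl–h interval produce the single-crossover classes fl j h+ and fl+ j+ h (68 + 65 = 133) plus the double crossovers (6).
RF(fl–h) = (133 + 6) / 500 = 139/500 = 0.2780 → 27.8 m.u.

27.8 m.u.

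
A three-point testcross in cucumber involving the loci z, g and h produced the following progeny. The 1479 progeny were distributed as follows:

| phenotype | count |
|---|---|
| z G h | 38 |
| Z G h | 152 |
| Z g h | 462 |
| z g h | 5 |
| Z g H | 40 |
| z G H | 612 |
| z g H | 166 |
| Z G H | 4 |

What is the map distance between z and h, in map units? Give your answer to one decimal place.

The two most frequent reciprocal classes, z G H and Z g h, are the parental types, so the F1 was z G H / Z g h.
The two rarest classes, Z G H and z g h, are the double crossovers. Comparing them with the parentals, only the z allele has switched, so z is the middle locus and the order is g – z – h.
Crossovers in the z–h interval produce the single-crossover classes z G h and Z g H (38 + 40 = 78) plus the double crossovers (9).
RF(z–h) = (78 + 9) / 1479 = 87/1479 = 0.0588 → 5.9 map units.

5.9 map units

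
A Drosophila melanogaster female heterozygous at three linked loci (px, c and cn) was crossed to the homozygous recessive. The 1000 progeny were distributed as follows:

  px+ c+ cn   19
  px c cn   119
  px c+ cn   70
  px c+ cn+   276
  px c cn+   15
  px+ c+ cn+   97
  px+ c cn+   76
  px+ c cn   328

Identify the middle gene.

c

The two most frequent reciprocal classes, px c+ cn+ and px+ c cn, are the parental types, so the F1 was px c+ cn+ / px+ c cn.
The two rarest classes, px c cn+ and px+ c+ cn, are the double crossovers. Comparing them with the parentals, only the c allele has switched, so c is the middle locus and the order is cn – c – px.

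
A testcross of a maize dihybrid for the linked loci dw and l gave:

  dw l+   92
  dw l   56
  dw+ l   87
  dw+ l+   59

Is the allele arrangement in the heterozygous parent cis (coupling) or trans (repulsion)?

trans

The two most frequent classes are dw+ l (87) and dw l+ (92); these are the parental (non-recombinant) types.
So the F1 carried dw+ l on one chromosome and dw l+ on the other — the recessive alleles are on opposite chromosomes (trans / repulsion).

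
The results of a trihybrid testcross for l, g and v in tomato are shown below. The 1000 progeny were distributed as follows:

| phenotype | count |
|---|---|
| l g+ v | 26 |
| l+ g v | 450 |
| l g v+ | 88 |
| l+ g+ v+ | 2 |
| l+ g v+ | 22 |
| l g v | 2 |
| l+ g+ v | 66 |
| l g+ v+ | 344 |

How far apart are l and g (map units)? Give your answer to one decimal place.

15.8 map units

The two most frequent reciprocal classes, l g+ v+ and l+ g v, are the parental types, so the F1 was l g+ v+ / l+ g v.
The two rarest classes, l+ g+ v+ and l g v, are the double crossovers. Comparing them with the parentals, only the l allele has switched, so l is the middle locus and the order is g – l – v.
Crossovers in the g–l interval produce the single-crossover classes l g v+ and l+ g+ v (88 + 66 = 154) plus the double crossovers (4).
RF(g–l) = (154 + 4) / 1000 = 158/1000 = 0.1580 → 15.8 map units.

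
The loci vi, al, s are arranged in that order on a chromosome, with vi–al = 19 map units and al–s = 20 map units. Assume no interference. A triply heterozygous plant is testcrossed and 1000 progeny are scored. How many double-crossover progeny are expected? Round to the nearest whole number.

38

Map distances give recombination frequencies of 0.190 and 0.200 for the two intervals.
With no interference, expected double-crossover frequency = 0.190 × 0.200 = 0.03800.
Expected number = 0.03800 × 1000 = 38.00 ≈ 38.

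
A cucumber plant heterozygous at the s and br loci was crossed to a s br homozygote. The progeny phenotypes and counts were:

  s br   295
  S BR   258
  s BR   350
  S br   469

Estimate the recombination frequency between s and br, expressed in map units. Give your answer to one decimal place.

40.3 map units

The two most frequent classes, S br (469) and s BR (350), are the parental types, so the F1 was S br / s BR.
The recombinant classes are S BR and s br: 258 + 295 = 553.
Recombination frequency = 553/1372 = 0.4031 ≈ 40.3%, i.e. 40.3 map units.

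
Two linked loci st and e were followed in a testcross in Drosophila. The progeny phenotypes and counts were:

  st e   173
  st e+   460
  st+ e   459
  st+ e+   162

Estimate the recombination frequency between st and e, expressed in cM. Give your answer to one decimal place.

The two most frequent classes, st+ e (459) and st e+ (460), are the parental types, so the F1 was st+ e / st e+.
The recombinant classes are st+ e+ and st e: 162 + 173 = 335.
Recombination frequency = 335/1254 = 0.2671 ≈ 26.7%, i.e. 26.7 cM.

26.7 cM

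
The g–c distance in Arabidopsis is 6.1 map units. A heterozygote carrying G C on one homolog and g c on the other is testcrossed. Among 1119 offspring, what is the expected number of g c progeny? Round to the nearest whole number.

A map distance of 6.1 map units corresponds to a recombination frequency of 0.061.
The F1 is G C / g c, so g c is a parental gamete class with expected frequency (1 − r)/2 = 0.939/2 = 0.4695.
Expected number = 0.4695 × 1119 = 525.37 ≈ 525.

525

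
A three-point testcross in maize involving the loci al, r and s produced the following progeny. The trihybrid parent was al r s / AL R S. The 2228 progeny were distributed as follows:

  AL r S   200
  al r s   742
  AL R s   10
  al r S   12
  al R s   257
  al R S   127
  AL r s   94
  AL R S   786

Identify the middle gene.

s

The two rarest classes, al r S and AL R s, are the double crossovers. Comparing them with the parentals, only the s allele has switched, so s is the middle locus and the order is al – s – r.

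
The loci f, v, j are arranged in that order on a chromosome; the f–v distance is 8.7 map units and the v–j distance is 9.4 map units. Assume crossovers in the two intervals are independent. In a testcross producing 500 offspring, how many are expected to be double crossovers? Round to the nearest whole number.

4

Map distances give recombination frequencies of 0.087 and 0.094 for the two intervals.
With no interference, expected double-crossover frequency = 0.087 × 0.094 = 0.00818.
Expected number = 0.00818 × 500 = 4.09 ≈ 4.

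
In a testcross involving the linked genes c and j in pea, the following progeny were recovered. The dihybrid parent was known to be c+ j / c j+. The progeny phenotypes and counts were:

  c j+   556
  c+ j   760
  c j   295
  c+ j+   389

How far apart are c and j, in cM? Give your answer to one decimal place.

The recombinant classes are c+ j+ and c j: 389 + 295 = 684.
Recombination frequency = 684/2000 = 0.3420 ≈ 34.2%, i.e. 34.2 cM.

34.2 cM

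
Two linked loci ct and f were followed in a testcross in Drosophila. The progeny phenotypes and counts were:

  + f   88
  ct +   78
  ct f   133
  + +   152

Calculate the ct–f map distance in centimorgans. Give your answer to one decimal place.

36.8 centimorgans

The two most frequent classes, + + (152) and ct f (133), are the parental types, so the F1 was + + / ct f.
The recombinant classes are + f and ct +: 88 + 78 = 166.
Recombination frequency = 166/451 = 0.3681 ≈ 36.8%, i.e. 36.8 centimorgans.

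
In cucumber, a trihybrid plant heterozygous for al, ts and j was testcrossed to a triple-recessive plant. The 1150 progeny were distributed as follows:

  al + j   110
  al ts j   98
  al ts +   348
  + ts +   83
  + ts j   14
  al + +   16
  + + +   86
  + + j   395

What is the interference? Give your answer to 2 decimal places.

The two most frequent reciprocal classes, al ts + and + + j, are the parental types, so the F1 was al ts + / + + j.
The two rarest classes, al + + and + ts j, are the double crossovers. Comparing them with the parentals, only the ts allele has switched, so ts is the middle locus and the order is j – ts – al.
j–ts: (184 + 30)/1150 = 0.1861; ts–al: (193 + 30)/1150 = 0.1939.
Expected DCO frequency = 0.1861 × 0.1939 ≈ 0.03608; observed = 30/1150 ≈ 0.02609.
Coefficient of coincidence = 0.02609/0.03608 ≈ 0.72; interference = 1 − 0.72 = 0.28.

0.28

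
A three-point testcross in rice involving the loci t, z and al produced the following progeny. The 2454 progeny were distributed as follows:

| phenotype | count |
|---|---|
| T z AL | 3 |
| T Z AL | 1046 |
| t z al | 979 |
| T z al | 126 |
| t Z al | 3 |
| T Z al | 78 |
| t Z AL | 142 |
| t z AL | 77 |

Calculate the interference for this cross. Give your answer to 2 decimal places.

The two most frequent reciprocal classes, t z al and T Z AL, are the parental types, so the F1 was t z al / T Z AL.
The two rarest classes, t Z al and T z AL, are the double crossovers. Comparing them with the parentals, only the z allele has switched, so z is the middle locus and the order is al – z – t.
al–z: (155 + 6)/2454 = 0.0656; z–t: (268 + 6)/2454 = 0.1117.
Expected DCO frequency = 0.0656 × 0.1117 ≈ 0.00733; observed = 6/2454 ≈ 0.00244.
Coefficient of coincidence = 0.00244/0.00733 ≈ 0.33; interference = 1 − 0.33 = 0.67.

0.67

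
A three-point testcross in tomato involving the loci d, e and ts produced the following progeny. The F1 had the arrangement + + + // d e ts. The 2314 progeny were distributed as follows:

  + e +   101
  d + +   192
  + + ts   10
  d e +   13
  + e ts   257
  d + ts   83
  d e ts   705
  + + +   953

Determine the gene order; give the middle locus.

ts

The two rarest classes, + + ts and d e +, are the double crossovers. Comparing them with the parentals, only the ts allele has switched, so ts is the middle locus and the order is d – ts – e.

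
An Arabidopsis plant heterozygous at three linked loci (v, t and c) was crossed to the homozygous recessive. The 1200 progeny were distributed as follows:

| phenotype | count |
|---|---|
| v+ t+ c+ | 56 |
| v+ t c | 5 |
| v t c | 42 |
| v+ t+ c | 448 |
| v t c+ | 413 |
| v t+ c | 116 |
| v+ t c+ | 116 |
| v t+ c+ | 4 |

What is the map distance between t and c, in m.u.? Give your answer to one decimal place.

The two most frequent reciprocal classes, v t c+ and v+ t+ c, are the parental types, so the F1 was v t c+ / v+ t+ c.
The two rarest classes, v t+ c+ and v+ t c, are the double crossovers. Comparing them with the parentals, only the t allele has switched, so t is the middle locus and the order is c – t – v.
Crossovers in the c–t interval produce the single-crossover classes v t c and v+ t+ c+ (42 + 56 = 98) plus the double crossovers (9).
RF(c–t) = (98 + 9) / 1200 = 107/1200 = 0.0892 → 8.9 m.u.

8.9 m.u.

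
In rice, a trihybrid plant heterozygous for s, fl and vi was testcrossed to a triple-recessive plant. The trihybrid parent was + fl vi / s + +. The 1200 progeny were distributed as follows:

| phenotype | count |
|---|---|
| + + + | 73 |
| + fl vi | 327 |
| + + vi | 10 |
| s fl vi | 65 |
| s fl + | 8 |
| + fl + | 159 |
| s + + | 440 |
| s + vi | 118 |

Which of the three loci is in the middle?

fl

The two rarest classes, + + vi and s fl +, are the double crossovers. Comparing them with the parentals, only the fl allele has switched, so fl is the middle locus and the order is vi – fl – s.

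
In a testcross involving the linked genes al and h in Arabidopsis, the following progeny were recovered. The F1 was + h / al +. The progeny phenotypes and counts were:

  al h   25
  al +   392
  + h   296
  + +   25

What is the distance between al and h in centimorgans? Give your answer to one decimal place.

The recombinant classes are + + and al h: 25 + 25 = 50.
Recombination frequency = 50/738 = 0.0678 ≈ 6.8%, i.e. 6.8 centimorgans.

6.8 centimorgans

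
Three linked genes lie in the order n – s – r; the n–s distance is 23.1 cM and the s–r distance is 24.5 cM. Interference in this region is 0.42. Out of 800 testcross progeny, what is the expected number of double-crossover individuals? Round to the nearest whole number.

26

Map distances give recombination frequencies of 0.231 and 0.245 for the two intervals.
With interference 0.42 (so coincidence = 0.58), expected double-crossover frequency = 0.231 × 0.245 × 0.58 = 0.03283.
Expected number = 0.03283 × 800 = 26.26 ≈ 26.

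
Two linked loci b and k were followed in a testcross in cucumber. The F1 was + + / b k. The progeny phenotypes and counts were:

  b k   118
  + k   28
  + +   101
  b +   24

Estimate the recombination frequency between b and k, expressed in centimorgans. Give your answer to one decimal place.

19.2 centimorgans

The recombinant classes are + k and b +: 28 + 24 = 52.
Recombination frequency = 52/271 = 0.1919 ≈ 19.2%, i.e. 19.2 centimorgans.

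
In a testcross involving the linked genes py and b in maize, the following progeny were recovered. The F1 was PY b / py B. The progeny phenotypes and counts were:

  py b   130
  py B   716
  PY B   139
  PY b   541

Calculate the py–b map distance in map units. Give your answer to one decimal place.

The recombinant classes are PY B and py b: 139 + 130 = 269.
Recombination frequency = 269/1526 = 0.1763 ≈ 17.6%, i.e. 17.6 map units.

17.6 map units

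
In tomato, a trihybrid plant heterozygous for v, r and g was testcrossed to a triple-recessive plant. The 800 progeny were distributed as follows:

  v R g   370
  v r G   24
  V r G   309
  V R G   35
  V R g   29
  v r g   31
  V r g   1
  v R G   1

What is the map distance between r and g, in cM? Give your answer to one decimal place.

The two most frequent reciprocal classes, v R g and V r G, are the parental types, so the F1 was v R g / V r G.
The two rarest classes, v R G and V r g, are the double crossovers. Comparing them with the parentals, only the g allele has switched, so g is the middle locus and the order is v – g – r.
Crossovers in the g–r interval produce the single-crossover classes v r g and V R G (31 + 35 = 66) plus the double crossovers (2).
RF(g–r) = (66 + 2) / 800 = 68/800 = 0.0850 → 8.5 cM.

8.5 cM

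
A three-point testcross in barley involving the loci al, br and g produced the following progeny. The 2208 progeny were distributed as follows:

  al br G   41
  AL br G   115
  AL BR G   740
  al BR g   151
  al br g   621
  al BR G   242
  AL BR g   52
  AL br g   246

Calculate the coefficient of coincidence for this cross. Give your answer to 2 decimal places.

0.98

The two most frequent reciprocal classes, al br g and AL BR G, are the parental types, so the F1 was al br g / AL BR G.
The two rarest classes, al br G and AL BR g, are the double crossovers. Comparing them with the parentals, only the g allele has switched, so g is the middle locus and the order is al – g – br.
al–g: (488 + 93)/2208 = 0.2631; g–br: (266 + 93)/2208 = 0.1626.
Expected DCO frequency = 0.2631 × 0.1626 ≈ 0.04278; observed = 93/2208 ≈ 0.04212.
Coefficient of coincidence = 0.04212/0.04278 ≈ 0.98.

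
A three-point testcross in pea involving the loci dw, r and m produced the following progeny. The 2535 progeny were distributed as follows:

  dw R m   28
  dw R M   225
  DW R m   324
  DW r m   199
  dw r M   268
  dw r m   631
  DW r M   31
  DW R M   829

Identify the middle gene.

The two most frequent reciprocal classes, DW R M and dw r m, are the parental types, so the F1 was DW R M / dw r m.
The two rarest classes, DW r M and dw R m, are the double crossovers. Comparing them with the parentals, only the r allele has switched, so r is the middle locus and the order is dw – r – m.

r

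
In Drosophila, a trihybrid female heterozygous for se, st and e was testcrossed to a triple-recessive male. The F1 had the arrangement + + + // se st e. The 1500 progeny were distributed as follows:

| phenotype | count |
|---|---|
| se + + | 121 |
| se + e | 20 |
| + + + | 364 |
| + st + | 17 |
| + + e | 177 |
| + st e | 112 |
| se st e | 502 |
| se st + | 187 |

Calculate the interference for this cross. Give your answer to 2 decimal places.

The two rarest classes, + st + and se + e, are the double crossovers. Comparing them with the parentals, only the st allele has switched, so st is the middle locus and the order is e – st – se.
e–st: (364 + 37)/1500 = 0.2673; st–se: (233 + 37)/1500 = 0.1800.
Expected DCO frequency = 0.2673 × 0.1800 ≈ 0.04811; observed = 37/1500 ≈ 0.02467.
Coefficient of coincidence = 0.02467/0.04811 ≈ 0.51; interference = 1 − 0.51 = 0.49.

0.49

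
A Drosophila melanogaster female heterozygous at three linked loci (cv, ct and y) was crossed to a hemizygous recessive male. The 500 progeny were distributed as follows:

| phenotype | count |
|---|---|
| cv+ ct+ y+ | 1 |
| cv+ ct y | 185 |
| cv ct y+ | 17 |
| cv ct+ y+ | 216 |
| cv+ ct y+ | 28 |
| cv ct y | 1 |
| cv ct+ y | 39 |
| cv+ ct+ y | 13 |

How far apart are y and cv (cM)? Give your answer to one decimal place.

The two most frequent reciprocal classes, cv ct+ y+ and cv+ ct y, are the parental types, so the F1 was cv ct+ y+ / cv+ ct y.
The two rarest classes, cv+ ct+ y+ and cv ct y, are the double crossovers. Comparing them with the parentals, only the cv allele has switched, so cv is the middle locus and the order is y – cv – ct.
Crossovers in the y–cv interval produce the single-crossover classes cv ct+ y and cv+ ct y+ (39 + 28 = 67) plus the double crossovers (2).
RF(y–cv) = (67 + 2) / 500 = 69/500 = 0.1380 → 13.8 cM.

13.8 cM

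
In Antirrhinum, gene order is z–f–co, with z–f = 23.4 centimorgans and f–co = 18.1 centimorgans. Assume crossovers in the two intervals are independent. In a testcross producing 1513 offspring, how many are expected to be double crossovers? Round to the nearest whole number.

Map distances give recombination frequencies of 0.234 and 0.181 for the two intervals.
With no interference, expected double-crossover frequency = 0.234 × 0.181 = 0.04235.
Expected number = 0.04235 × 1513 = 64.08 ≈ 64.

64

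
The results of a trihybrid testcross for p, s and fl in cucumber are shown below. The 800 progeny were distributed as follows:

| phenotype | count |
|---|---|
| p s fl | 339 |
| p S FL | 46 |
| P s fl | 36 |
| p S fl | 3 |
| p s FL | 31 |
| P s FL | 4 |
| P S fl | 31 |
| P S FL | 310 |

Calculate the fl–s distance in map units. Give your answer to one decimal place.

The two most frequent reciprocal classes, p s fl and P S FL, are the parental types, so the F1 was p s fl / P S FL.
The two rarest classes, p S fl and P s FL, are the double crossovers. Comparing them with the parentals, only the s allele has switched, so s is the middle locus and the order is fl – s – p.
Crossovers in the fl–s interval produce the single-crossover classes p s FL and P S fl (31 + 31 = 62) plus the double crossovers (7).
RF(fl–s) = (62 + 7) / 800 = 69/800 = 0.0862 → 8.6 map units.

8.6 map units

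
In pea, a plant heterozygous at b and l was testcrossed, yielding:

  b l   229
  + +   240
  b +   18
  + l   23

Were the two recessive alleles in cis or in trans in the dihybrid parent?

The two most frequent classes are + + (240) and b l (229); these are the parental (non-recombinant) types.
So the F1 carried + + on one chromosome and b l on the other — the recessive alleles are on the same chromosome (cis / coupling).

cis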